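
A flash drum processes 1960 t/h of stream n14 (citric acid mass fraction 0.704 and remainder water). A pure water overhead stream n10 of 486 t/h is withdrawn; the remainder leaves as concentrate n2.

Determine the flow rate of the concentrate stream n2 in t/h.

Concentrate = 1960 − 486 = 1474 t/h.

1474 t/h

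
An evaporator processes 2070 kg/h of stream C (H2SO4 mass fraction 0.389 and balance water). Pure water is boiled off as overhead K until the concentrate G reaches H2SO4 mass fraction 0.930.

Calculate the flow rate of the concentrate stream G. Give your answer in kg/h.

H2SO4 is conserved: 2070×0.389 = 805.23 kg/h all reports to the concentrate.
Concentrate = 805.23/(target fraction) = 865.84 kg/h.

865.8 kg/h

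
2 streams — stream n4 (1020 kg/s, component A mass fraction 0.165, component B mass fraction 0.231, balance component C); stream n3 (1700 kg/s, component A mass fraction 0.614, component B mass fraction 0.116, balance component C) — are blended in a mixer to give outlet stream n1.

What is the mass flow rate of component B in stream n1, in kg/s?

432.8 kg/s

component B out = component B in = 1020×0.231 + 1700×0.116 = 432.82 kg/s.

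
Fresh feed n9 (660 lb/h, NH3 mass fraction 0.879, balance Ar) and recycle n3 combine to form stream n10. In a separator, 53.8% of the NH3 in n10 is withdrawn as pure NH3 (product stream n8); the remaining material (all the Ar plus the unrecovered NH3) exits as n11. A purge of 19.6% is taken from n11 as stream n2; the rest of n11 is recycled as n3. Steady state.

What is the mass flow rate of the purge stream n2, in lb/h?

Ar enters only via n9 and leaves only via the purge: 660×0.121 = 0.196×(Ar in n11), and the separator passes all Ar, so Ar in n10 = Ar in n11 = 407.45 lb/h.
NH3 in n10: m_A = 660×0.879 + (1−0.196)·(1−0.538)·m_A, so m_A = 580.14/0.6286 = 922.98 lb/h.
n11 = (1−0.538)×922.98 + 407.45 = 833.87 lb/h.
Purge n2 = 0.196×833.87 = 163.44 lb/h.

163.4 lb/h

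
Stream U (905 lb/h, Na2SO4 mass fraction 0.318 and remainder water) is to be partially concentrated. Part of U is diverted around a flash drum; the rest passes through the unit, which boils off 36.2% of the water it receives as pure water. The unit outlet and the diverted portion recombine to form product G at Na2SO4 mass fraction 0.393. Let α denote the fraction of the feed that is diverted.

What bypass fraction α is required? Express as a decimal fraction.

0.227

All 905×0.318 = 287.79 lb/h of Na2SO4 reaches G, so G = 287.79/0.393 = 732.29 lb/h and vapour = 172.71 lb/h.
The evaporator receives (1−α)·905 of feed at 0.682 water and removes 0.362 of that water:
0.362×0.682×(1−α)×905 = 172.71
(1−α) = 172.71/223.43 = 0.7730;  α = 0.2270.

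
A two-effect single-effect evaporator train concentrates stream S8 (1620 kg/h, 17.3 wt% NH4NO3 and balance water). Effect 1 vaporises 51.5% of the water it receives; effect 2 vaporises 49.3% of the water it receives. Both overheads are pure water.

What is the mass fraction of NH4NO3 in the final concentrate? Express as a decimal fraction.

water in feed = 1620×0.827 = 1339.7 kg/h.
After stage 1: water left = (1−0.515)×1339.7 = 649.77; stream total = 930.03 kg/h.
After stage 2: water left = (1−0.493)×649.77 = 329.44; final concentrate = 609.7 kg/h.
NH4NO3 fraction = 280.26/609.7 = 0.460.

0.460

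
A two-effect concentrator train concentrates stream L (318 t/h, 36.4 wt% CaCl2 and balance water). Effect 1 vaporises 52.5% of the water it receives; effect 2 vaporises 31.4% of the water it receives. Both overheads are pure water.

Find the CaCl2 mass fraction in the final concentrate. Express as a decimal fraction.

water in feed = 318×0.636 = 202.25 t/h.
After stage 1: water left = (1−0.525)×202.25 = 96.068; stream total = 211.82 t/h.
After stage 2: water left = (1−0.314)×96.068 = 65.903; final concentrate = 181.65 t/h.
CaCl2 fraction = 115.75/181.65 = 0.637.

0.637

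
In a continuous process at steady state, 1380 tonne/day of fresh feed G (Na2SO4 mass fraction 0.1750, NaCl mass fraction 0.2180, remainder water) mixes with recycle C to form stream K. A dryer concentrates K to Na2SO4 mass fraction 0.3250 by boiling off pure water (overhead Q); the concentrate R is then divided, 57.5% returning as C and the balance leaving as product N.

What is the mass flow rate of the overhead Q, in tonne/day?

Overall Na2SO4 balance (none leaves overhead): Na2SO4 in fresh feed = Na2SO4 in product, i.e. 1380×0.175 = (1−0.575)·R·0.325.
R = 241.5/(0.325×0.425) = 1748.4 tonne/day.
Recycle C = 0.575×1748.4 = 1005.3 tonne/day.
Combined feed K = 1380 + 1005.3 = 2385.3 tonne/day.
Overhead Q = K − R = 2385.3 − 1748.4 = 636.92 tonne/day.

636.9 tonne/day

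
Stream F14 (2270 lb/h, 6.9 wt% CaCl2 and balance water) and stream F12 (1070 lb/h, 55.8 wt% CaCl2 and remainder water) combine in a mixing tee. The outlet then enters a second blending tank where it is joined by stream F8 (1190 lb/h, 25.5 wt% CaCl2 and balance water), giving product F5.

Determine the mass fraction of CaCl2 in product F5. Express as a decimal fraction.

Overall, product flow = 4530 lb/h.
CaCl2 in = 2270×0.069 + 1070×0.558 + 1190×0.255 = 1057.1 lb/h.
CaCl2 fraction in F5 = 0.233.

0.233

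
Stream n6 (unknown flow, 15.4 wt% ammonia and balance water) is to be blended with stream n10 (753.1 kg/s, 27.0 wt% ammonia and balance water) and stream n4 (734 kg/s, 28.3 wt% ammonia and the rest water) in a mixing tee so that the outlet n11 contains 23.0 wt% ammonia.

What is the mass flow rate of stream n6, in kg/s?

908.2 kg/s

Let n6 be the unknown flow. Total out = 1487.1 + n6.
ammonia balance: 411.06 + 0.154·n6 = 0.230·(1487.1 + n6)
(0.154 − 0.230)·n6 = 0.230×1487.1 − 411.06 = -69.026
n6 = -69.026 / -0.076 = 908.24 kg/s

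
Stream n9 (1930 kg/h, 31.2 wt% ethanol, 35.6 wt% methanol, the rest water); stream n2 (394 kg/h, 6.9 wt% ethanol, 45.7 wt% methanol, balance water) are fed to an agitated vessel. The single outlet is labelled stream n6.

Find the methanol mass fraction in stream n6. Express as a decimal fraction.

Total flow out = 1930 + 394 = 2324 kg/h.
methanol in = 1930×0.356 + 394×0.457 = 867.14 kg/h.
methanol mass fraction in n6 = 867.14/2324 = 0.3731.

0.3731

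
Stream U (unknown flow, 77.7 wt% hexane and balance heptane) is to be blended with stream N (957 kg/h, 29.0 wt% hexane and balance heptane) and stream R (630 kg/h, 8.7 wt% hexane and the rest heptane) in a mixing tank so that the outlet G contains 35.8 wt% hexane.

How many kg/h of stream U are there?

Let U be the unknown flow. Total out = 1587 + U.
hexane balance: 332.34 + 0.777·U = 0.358·(1587 + U)
(0.777 − 0.358)·U = 0.358×1587 − 332.34 = 235.81
U = 235.81 / 0.419 = 562.78 kg/h

562.8 kg/h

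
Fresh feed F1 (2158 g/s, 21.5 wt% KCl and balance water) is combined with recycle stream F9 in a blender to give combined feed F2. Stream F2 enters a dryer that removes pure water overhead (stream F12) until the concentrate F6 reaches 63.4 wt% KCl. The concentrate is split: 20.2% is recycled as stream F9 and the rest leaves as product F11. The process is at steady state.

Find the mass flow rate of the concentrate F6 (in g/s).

Overall KCl balance (none leaves overhead): KCl in fresh feed = KCl in product, i.e. 2158×0.215 = (1−0.202)·F6·0.634.
F6 = 463.97/(0.634×0.798) = 917.06 g/s.

917.1 g/s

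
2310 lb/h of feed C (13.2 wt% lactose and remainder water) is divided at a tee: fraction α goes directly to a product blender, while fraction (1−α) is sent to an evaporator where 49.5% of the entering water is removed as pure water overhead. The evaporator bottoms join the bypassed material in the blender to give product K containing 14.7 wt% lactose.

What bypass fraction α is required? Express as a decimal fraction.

All 2310×0.132 = 304.92 lb/h of lactose reaches K, so K = 304.92/0.147 = 2074.3 lb/h and vapour = 235.71 lb/h.
The evaporator receives (1−α)·2310 of feed at 0.868 water and removes 0.495 of that water:
0.495×0.868×(1−α)×2310 = 235.71
(1−α) = 235.71/992.51 = 0.2375;  α = 0.7625.

0.763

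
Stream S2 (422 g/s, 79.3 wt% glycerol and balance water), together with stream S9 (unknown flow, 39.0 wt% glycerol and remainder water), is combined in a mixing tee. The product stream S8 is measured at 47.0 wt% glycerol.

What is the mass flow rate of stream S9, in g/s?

Let S9 be the unknown flow. Total out = 422 + S9.
glycerol balance: 334.65 + 0.390·S9 = 0.470·(422 + S9)
(0.390 − 0.470)·S9 = 0.470×422 − 334.65 = -136.31
S9 = -136.31 / -0.080 = 1703.8 g/s

1704 g/s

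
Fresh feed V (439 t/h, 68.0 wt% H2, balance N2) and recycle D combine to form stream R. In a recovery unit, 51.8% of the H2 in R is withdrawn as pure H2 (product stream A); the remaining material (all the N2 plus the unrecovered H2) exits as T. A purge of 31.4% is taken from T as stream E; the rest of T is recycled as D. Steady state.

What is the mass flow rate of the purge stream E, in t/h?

208 t/h

N2 enters only via V and leaves only via the purge: 439×0.320 = 0.314×(N2 in T), and the recovery unit passes all N2, so N2 in R = N2 in T = 447.39 t/h.
H2 in R: m_A = 439×0.680 + (1−0.314)·(1−0.518)·m_A, so m_A = 298.52/0.6693 = 445.99 t/h.
T = (1−0.518)×445.99 + 447.39 = 662.35 t/h.
Purge E = 0.314×662.35 = 207.98 t/h.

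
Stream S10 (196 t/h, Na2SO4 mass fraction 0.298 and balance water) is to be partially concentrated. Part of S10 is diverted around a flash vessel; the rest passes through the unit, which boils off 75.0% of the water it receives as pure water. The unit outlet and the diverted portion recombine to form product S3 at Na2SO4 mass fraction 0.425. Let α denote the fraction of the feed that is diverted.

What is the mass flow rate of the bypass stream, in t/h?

All 196×0.298 = 58.408 t/h of Na2SO4 reaches S3, so S3 = 58.408/0.425 = 137.43 t/h and vapour = 58.569 t/h.
The evaporator receives (1−α)·196 of feed at 0.702 water and removes 0.750 of that water:
0.750×0.702×(1−α)×196 = 58.569
(1−α) = 58.569/103.19 = 0.5676;  α = 0.4324.
Bypass flow = 0.4324×196 = 84.757 t/h.

84.76 t/h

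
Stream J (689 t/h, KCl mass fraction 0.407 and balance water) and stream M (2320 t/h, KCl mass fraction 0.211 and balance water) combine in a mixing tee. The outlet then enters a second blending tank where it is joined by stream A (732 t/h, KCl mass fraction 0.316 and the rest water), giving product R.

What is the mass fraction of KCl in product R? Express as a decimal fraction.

Overall, product flow = 3741 t/h.
KCl in = 689×0.407 + 2320×0.211 + 732×0.316 = 1001.3 t/h.
KCl fraction in R = 0.268.

0.268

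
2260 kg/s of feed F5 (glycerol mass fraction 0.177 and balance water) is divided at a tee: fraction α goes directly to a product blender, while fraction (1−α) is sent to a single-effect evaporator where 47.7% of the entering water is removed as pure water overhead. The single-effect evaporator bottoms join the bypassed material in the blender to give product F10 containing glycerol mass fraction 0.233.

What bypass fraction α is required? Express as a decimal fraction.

0.388

All 2260×0.177 = 400.02 kg/s of glycerol reaches F10, so F10 = 400.02/0.233 = 1716.8 kg/s and vapour = 543.18 kg/s.
The evaporator receives (1−α)·2260 of feed at 0.823 water and removes 0.477 of that water:
0.477×0.823×(1−α)×2260 = 543.18
(1−α) = 543.18/887.21 = 0.6122;  α = 0.3878.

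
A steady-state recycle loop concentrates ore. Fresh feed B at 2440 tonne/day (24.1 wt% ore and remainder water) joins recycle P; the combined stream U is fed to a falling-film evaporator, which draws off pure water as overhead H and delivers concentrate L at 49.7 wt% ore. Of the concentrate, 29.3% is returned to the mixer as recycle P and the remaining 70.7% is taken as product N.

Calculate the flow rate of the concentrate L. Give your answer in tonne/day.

Overall ore balance (none leaves overhead): ore in fresh feed = ore in product, i.e. 2440×0.241 = (1−0.293)·L·0.497.
L = 588.04/(0.497×0.707) = 1673.5 tonne/day.

1674 tonne/day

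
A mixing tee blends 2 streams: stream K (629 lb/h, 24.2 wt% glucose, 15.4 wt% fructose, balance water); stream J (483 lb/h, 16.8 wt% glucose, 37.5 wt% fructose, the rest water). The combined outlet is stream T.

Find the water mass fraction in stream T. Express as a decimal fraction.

0.5402

Total flow out = 629 + 483 = 1112 lb/h.
water in = 629×0.604 + 483×0.457 = 600.65 lb/h.
water mass fraction in T = 600.65/1112 = 0.5402.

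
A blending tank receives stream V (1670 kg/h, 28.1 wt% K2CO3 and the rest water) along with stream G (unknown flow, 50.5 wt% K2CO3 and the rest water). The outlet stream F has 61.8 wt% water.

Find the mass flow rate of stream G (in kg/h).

1371 kg/h

Let G be the unknown flow. Total out = 1670 + G.
water balance: 1200.7 + 0.495·G = 0.618·(1670 + G)
(0.495 − 0.618)·G = 0.618×1670 − 1200.7 = -168.67
G = -168.67 / -0.123 = 1371.3 kg/h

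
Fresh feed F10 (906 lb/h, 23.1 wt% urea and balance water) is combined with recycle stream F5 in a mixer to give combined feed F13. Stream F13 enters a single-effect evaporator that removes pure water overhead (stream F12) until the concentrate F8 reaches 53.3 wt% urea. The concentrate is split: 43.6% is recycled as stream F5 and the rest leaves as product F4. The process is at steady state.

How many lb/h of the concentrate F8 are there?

Overall urea balance (none leaves overhead): urea in fresh feed = urea in product, i.e. 906×0.231 = (1−0.436)·F8·0.533.
F8 = 209.29/(0.533×0.564) = 696.2 lb/h.

696.2 lb/h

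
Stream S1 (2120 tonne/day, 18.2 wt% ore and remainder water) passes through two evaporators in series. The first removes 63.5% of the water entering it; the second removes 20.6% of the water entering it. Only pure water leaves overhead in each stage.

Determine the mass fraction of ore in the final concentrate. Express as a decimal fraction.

water in feed = 2120×0.818 = 1734.2 tonne/day.
After stage 1: water left = (1−0.635)×1734.2 = 632.97; stream total = 1018.8 tonne/day.
After stage 2: water left = (1−0.206)×632.97 = 502.58; final concentrate = 888.42 tonne/day.
ore fraction = 385.84/888.42 = 0.434.

0.434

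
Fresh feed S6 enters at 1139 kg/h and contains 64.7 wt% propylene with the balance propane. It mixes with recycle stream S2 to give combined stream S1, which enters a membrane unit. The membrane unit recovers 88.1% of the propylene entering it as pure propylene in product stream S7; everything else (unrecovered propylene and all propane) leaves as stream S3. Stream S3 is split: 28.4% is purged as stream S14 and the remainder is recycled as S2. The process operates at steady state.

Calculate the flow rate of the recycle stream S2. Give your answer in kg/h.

propane enters only via S6 and leaves only via the purge: 1139×0.353 = 0.284×(propane in S3), and the membrane unit passes all propane, so propane in S1 = propane in S3 = 1415.7 kg/h.
propylene in S1: m_A = 1139×0.647 + (1−0.284)·(1−0.881)·m_A, so m_A = 736.93/0.9148 = 805.57 kg/h.
S3 = (1−0.881)×805.57 + 1415.7 = 1511.6 kg/h.
Recycle S2 = (1−0.284)×1511.6 = 1082.3 kg/h.

1082 kg/h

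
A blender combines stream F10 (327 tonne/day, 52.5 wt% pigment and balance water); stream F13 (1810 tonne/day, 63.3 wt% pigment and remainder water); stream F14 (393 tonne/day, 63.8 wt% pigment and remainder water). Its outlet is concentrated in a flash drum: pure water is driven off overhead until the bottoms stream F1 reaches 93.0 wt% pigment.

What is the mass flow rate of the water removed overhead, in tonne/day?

843.8 tonne/day

pigment entering = 327×0.525 + 1810×0.633 + 393×0.638 = 1568.1 tonne/day.
All pigment reports to F1, so F1 = 1568.1/0.930 = 1686.2 tonne/day.
Total feed = 2530 tonne/day; overhead = 2530 − 1686.2 = 843.83 tonne/day.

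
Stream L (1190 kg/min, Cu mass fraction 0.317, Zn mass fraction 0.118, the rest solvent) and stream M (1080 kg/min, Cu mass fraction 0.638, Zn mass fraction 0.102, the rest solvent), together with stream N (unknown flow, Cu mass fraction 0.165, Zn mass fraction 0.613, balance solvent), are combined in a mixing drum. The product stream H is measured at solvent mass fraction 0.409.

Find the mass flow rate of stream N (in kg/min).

Let N be the unknown flow. Total out = 2270 + N.
solvent balance: 953.15 + 0.222·N = 0.409·(2270 + N)
(0.222 − 0.409)·N = 0.409×2270 − 953.15 = -24.72
N = -24.72 / -0.187 = 132.19 kg/min

132.2 kg/min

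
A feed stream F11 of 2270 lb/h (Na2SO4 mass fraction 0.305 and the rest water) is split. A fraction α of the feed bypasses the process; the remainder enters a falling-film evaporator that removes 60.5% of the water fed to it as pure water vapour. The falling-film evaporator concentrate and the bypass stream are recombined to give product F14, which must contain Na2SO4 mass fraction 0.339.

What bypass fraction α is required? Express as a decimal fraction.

0.761

All 2270×0.305 = 692.35 lb/h of Na2SO4 reaches F14, so F14 = 692.35/0.339 = 2042.3 lb/h and vapour = 227.67 lb/h.
The evaporator receives (1−α)·2270 of feed at 0.695 water and removes 0.605 of that water:
0.605×0.695×(1−α)×2270 = 227.67
(1−α) = 227.67/954.48 = 0.2385;  α = 0.7615.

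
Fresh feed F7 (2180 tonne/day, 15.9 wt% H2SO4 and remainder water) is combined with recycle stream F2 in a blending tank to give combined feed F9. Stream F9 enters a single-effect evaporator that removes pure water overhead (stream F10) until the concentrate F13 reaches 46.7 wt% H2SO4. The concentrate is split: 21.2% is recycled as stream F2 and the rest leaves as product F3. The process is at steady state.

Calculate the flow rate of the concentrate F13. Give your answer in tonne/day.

941.9 tonne/day

Overall H2SO4 balance (none leaves overhead): H2SO4 in fresh feed = H2SO4 in product, i.e. 2180×0.159 = (1−0.212)·F13·0.467.
F13 = 346.62/(0.467×0.788) = 941.91 tonne/day.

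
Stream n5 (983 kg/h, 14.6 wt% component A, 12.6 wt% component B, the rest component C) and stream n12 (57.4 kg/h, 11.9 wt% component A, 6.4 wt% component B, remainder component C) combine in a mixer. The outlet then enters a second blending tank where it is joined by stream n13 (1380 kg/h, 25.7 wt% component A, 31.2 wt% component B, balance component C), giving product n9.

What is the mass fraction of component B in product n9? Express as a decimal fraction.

Overall, product flow = 2420.4 kg/h.
component B in = 983×0.126 + 57.4×0.064 + 1380×0.312 = 558.09 kg/h.
component B fraction in n9 = 0.2306.

0.2306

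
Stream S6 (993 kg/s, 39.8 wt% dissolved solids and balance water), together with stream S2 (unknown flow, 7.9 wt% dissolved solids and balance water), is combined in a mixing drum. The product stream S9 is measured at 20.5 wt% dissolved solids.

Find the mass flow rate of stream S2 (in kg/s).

Let S2 be the unknown flow. Total out = 993 + S2.
dissolved solids balance: 395.21 + 0.079·S2 = 0.205·(993 + S2)
(0.079 − 0.205)·S2 = 0.205×993 − 395.21 = -191.65
S2 = -191.65 / -0.126 = 1521 kg/s

1521 kg/s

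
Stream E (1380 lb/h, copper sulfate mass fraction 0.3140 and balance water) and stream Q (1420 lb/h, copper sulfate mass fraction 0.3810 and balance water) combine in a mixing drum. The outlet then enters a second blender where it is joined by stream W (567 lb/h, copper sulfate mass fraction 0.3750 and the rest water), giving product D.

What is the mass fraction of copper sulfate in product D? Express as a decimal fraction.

0.3525

Overall, product flow = 3367 lb/h.
copper sulfate in = 1380×0.314 + 1420×0.381 + 567×0.375 = 1187 lb/h.
copper sulfate fraction in D = 0.3525.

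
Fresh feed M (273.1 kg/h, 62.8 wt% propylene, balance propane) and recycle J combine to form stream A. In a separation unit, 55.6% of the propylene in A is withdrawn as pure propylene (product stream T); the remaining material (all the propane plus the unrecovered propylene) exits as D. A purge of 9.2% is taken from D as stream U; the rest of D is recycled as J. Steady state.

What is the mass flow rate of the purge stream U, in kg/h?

113.3 kg/h

propane enters only via M and leaves only via the purge: 273.1×0.372 = 0.092×(propane in D), and the separation unit passes all propane, so propane in A = propane in D = 1104.3 kg/h.
propylene in A: m_A = 273.1×0.628 + (1−0.092)·(1−0.556)·m_A, so m_A = 171.51/0.5968 = 287.35 kg/h.
D = (1−0.556)×287.35 + 1104.3 = 1231.9 kg/h.
Purge U = 0.092×1231.9 = 113.33 kg/h.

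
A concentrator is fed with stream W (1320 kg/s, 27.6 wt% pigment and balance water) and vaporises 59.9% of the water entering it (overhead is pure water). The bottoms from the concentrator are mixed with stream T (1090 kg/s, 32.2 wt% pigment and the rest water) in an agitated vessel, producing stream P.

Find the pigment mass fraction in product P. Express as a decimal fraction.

0.389

Vapour removed = 0.599×0.724×1320 = 572.45 kg/s; concentrate = 747.55 kg/s.
pigment reaching the mixer = 364.32 (from concentrate) + 1090×0.322 = 715.3 kg/s.
Product flow = 747.55 + 1090 = 1837.5 kg/s; pigment fraction = 0.389.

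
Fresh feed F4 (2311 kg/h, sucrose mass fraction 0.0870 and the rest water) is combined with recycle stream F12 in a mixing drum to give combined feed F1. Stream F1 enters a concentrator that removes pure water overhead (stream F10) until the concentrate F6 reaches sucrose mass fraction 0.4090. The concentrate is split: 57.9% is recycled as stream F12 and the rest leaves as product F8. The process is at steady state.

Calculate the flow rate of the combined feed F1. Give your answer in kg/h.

Overall sucrose balance (none leaves overhead): sucrose in fresh feed = sucrose in product, i.e. 2311×0.087 = (1−0.579)·F6·0.409.
F6 = 201.06/(0.409×0.421) = 1167.7 kg/h.
Recycle F12 = 0.579×1167.7 = 676.07 kg/h.
Combined feed F1 = 2311 + 676.07 = 2987.1 kg/h.

2987 kg/h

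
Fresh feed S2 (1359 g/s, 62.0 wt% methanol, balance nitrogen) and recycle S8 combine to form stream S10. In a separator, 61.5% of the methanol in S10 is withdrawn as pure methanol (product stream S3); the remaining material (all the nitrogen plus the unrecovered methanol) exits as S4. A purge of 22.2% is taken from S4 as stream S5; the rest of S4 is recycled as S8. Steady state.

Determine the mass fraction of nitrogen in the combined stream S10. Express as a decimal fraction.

0.659

nitrogen enters only via S2 and leaves only via the purge: 1359×0.380 = 0.222×(nitrogen in S4), and the separator passes all nitrogen, so nitrogen in S10 = nitrogen in S4 = 2326.2 g/s.
methanol in S10: m_A = 1359×0.620 + (1−0.222)·(1−0.615)·m_A, so m_A = 842.58/0.7005 = 1202.9 g/s.
S10 = 1202.9 + 2326.2 = 3529.1 g/s.
nitrogen fraction in S10 = 2326.2/3529.1 = 0.659.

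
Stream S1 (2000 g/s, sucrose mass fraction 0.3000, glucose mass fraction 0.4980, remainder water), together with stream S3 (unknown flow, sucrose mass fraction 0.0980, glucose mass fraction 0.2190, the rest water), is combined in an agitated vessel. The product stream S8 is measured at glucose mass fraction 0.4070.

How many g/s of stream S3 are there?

Let S3 be the unknown flow. Total out = 2000 + S3.
glucose balance: 996 + 0.219·S3 = 0.407·(2000 + S3)
(0.219 − 0.407)·S3 = 0.407×2000 − 996 = -182
S3 = -182 / -0.188 = 968.09 g/s

968.1 g/s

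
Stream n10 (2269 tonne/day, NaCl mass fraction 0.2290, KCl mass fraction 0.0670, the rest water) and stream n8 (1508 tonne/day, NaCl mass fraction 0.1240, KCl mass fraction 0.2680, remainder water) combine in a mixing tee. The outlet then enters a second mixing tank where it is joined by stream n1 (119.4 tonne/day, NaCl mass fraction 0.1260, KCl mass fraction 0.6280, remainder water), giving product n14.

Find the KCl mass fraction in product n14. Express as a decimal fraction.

Overall, product flow = 3896.4 tonne/day.
KCl in = 2269×0.067 + 1508×0.268 + 119.4×0.628 = 631.15 tonne/day.
KCl fraction in n14 = 0.1620.

0.1620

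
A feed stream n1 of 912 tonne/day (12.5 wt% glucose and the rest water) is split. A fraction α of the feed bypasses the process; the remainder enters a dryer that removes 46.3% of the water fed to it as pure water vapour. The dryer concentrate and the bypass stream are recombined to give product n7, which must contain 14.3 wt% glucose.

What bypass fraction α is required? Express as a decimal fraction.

All 912×0.125 = 114 tonne/day of glucose reaches n7, so n7 = 114/0.143 = 797.2 tonne/day and vapour = 114.8 tonne/day.
The evaporator receives (1−α)·912 of feed at 0.875 water and removes 0.463 of that water:
0.463×0.875×(1−α)×912 = 114.8
(1−α) = 114.8/369.47 = 0.3107;  α = 0.6893.

0.689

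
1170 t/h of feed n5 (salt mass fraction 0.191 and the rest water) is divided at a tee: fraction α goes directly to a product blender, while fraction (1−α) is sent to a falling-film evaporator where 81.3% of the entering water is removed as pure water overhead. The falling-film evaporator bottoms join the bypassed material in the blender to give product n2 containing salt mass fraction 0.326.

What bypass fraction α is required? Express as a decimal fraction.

0.370

All 1170×0.191 = 223.47 t/h of salt reaches n2, so n2 = 223.47/0.326 = 685.49 t/h and vapour = 484.51 t/h.
The evaporator receives (1−α)·1170 of feed at 0.809 water and removes 0.813 of that water:
0.813×0.809×(1−α)×1170 = 484.51
(1−α) = 484.51/769.53 = 0.6296;  α = 0.3704.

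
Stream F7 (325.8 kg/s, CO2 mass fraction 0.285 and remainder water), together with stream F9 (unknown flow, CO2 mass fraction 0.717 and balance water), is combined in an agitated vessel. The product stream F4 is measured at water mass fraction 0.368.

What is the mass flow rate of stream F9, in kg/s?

1330 kg/s

Let F9 be the unknown flow. Total out = 325.8 + F9.
water balance: 232.95 + 0.283·F9 = 0.368·(325.8 + F9)
(0.283 − 0.368)·F9 = 0.368×325.8 − 232.95 = -113.05
F9 = -113.05 / -0.085 = 1330 kg/s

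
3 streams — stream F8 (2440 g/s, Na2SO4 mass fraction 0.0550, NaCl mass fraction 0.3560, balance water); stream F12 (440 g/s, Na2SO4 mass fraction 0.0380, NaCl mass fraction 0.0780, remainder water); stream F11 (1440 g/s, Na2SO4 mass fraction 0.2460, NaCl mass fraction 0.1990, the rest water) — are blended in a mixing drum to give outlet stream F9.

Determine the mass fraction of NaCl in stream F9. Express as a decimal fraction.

Total flow out = 2440 + 440 + 1440 = 4320 g/s.
NaCl in = 2440×0.356 + 440×0.078 + 1440×0.199 = 1189.5 g/s.
NaCl mass fraction in F9 = 1189.5/4320 = 0.2754.

0.2754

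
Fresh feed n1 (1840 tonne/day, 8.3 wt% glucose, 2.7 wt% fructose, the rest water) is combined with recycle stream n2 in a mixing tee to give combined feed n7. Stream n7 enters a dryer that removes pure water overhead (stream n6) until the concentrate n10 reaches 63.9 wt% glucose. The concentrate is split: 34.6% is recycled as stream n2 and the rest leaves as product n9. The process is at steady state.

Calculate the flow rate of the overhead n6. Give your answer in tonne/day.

Overall glucose balance (none leaves overhead): glucose in fresh feed = glucose in product, i.e. 1840×0.083 = (1−0.346)·n10·0.639.
n10 = 152.72/(0.639×0.654) = 365.44 tonne/day.
Recycle n2 = 0.346×365.44 = 126.44 tonne/day.
Combined feed n7 = 1840 + 126.44 = 1966.4 tonne/day.
Overhead n6 = n7 − n10 = 1966.4 − 365.44 = 1601 tonne/day.

1601 tonne/day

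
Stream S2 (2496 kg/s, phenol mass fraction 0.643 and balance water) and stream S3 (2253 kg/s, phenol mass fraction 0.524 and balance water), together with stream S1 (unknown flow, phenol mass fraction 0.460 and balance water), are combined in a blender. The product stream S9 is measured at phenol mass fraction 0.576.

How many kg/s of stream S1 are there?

Let S1 be the unknown flow. Total out = 4749 + S1.
phenol balance: 2785.5 + 0.460·S1 = 0.576·(4749 + S1)
(0.460 − 0.576)·S1 = 0.576×4749 − 2785.5 = -50.076
S1 = -50.076 / -0.116 = 431.69 kg/s

431.7 kg/s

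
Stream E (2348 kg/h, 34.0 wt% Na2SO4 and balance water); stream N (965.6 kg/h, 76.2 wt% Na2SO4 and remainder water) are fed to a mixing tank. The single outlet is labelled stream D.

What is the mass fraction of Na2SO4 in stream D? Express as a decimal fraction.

0.463

Total flow out = 2348 + 965.6 = 3313.6 kg/h.
Na2SO4 in = 2348×0.340 + 965.6×0.762 = 1534.1 kg/h.
Na2SO4 mass fraction in D = 1534.1/3313.6 = 0.463.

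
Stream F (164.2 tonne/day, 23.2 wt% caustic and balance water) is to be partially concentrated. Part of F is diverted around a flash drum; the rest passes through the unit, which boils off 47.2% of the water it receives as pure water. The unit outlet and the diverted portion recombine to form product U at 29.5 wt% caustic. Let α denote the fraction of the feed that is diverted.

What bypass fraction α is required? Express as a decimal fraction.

All 164.2×0.232 = 38.094 tonne/day of caustic reaches U, so U = 38.094/0.295 = 129.13 tonne/day and vapour = 35.066 tonne/day.
The evaporator receives (1−α)·164.2 of feed at 0.768 water and removes 0.472 of that water:
0.472×0.768×(1−α)×164.2 = 35.066
(1−α) = 35.066/59.522 = 0.5891;  α = 0.4109.

0.411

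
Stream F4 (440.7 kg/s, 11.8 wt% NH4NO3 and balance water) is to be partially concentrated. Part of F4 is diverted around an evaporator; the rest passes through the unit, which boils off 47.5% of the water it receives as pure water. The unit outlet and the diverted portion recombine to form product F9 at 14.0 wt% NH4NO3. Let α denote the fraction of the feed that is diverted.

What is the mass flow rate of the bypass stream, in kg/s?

All 440.7×0.118 = 52.003 kg/s of NH4NO3 reaches F9, so F9 = 52.003/0.140 = 371.45 kg/s and vapour = 69.253 kg/s.
The evaporator receives (1−α)·440.7 of feed at 0.882 water and removes 0.475 of that water:
0.475×0.882×(1−α)×440.7 = 69.253
(1−α) = 69.253/184.63 = 0.3751;  α = 0.6249.
Bypass flow = 0.6249×440.7 = 275.4 kg/s.

275.4 kg/s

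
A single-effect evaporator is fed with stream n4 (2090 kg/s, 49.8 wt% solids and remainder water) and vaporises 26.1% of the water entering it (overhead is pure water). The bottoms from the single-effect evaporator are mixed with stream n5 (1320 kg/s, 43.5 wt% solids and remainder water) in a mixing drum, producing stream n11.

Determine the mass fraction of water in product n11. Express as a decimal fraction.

0.4850

Vapour removed = 0.261×0.502×2090 = 273.84 kg/s; concentrate = 1816.2 kg/s.
water reaching the mixer = 775.34 (from concentrate) + 1320×0.565 = 1521.1 kg/s.
Product flow = 1816.2 + 1320 = 3136.2 kg/s; water fraction = 0.4850.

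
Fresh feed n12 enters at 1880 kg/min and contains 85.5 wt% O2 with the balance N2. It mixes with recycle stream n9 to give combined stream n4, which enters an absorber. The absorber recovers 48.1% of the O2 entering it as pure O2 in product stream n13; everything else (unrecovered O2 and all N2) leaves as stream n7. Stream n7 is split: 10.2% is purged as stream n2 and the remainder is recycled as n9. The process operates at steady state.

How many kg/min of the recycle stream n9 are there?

N2 enters only via n12 and leaves only via the purge: 1880×0.145 = 0.102×(N2 in n7), and the absorber passes all N2, so N2 in n4 = N2 in n7 = 2672.5 kg/min.
O2 in n4: m_A = 1880×0.855 + (1−0.102)·(1−0.481)·m_A, so m_A = 1607.4/0.5339 = 3010.5 kg/min.
n7 = (1−0.481)×3010.5 + 2672.5 = 4235 kg/min.
Recycle n9 = (1−0.102)×4235 = 3803 kg/min.

3803 kg/min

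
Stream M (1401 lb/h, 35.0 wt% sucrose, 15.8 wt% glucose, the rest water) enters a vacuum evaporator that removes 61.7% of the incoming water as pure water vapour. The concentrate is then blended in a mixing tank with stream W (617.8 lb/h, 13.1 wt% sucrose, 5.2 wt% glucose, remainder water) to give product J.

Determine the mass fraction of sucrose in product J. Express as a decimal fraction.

0.3585

Vapour removed = 0.617×0.492×1401 = 425.29 lb/h; concentrate = 975.71 lb/h.
sucrose reaching the mixer = 490.35 (from concentrate) + 617.8×0.131 = 571.28 lb/h.
Product flow = 975.71 + 617.8 = 1593.5 lb/h; sucrose fraction = 0.3585.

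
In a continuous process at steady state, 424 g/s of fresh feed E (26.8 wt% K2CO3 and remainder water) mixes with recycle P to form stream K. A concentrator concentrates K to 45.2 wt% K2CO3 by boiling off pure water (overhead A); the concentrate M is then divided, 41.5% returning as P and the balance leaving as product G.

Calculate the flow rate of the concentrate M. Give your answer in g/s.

429.7 g/s

Overall K2CO3 balance (none leaves overhead): K2CO3 in fresh feed = K2CO3 in product, i.e. 424×0.268 = (1−0.415)·M·0.452.
M = 113.63/(0.452×0.585) = 429.74 g/s.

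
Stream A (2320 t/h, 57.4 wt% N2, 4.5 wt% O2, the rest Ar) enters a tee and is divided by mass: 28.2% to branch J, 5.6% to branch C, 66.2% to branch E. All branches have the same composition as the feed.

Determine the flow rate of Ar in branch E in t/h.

585.2 t/h

Branch E total = 0.662×2320 = 1535.8 t/h.
Ar in E = 0.381×1535.8 = 585.16 t/h.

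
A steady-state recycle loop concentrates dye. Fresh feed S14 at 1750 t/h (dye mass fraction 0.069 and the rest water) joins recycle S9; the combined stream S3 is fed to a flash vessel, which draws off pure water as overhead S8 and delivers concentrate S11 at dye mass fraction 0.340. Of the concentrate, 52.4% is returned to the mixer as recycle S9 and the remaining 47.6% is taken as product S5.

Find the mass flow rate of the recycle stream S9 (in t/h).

Overall dye balance (none leaves overhead): dye in fresh feed = dye in product, i.e. 1750×0.069 = (1−0.524)·S11·0.340.
S11 = 120.75/(0.340×0.476) = 746.11 t/h.
Recycle S9 = 0.524×746.11 = 390.96 t/h.

391 t/h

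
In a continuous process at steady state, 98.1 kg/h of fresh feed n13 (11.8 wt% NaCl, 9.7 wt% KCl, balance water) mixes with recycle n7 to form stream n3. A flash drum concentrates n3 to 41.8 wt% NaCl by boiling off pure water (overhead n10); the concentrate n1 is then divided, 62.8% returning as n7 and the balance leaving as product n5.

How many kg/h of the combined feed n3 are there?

Overall NaCl balance (none leaves overhead): NaCl in fresh feed = NaCl in product, i.e. 98.1×0.118 = (1−0.628)·n1·0.418.
n1 = 11.576/(0.418×0.372) = 74.444 kg/h.
Recycle n7 = 0.628×74.444 = 46.751 kg/h.
Combined feed n3 = 98.1 + 46.751 = 144.85 kg/h.

144.9 kg/h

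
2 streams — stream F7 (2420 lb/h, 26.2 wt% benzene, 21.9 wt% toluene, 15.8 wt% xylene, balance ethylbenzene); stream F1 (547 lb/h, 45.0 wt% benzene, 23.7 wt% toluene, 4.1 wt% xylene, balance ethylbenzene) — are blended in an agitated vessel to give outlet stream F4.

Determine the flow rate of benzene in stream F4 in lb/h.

880.2 lb/h

benzene out = benzene in = 2420×0.262 + 547×0.450 = 880.19 lb/h.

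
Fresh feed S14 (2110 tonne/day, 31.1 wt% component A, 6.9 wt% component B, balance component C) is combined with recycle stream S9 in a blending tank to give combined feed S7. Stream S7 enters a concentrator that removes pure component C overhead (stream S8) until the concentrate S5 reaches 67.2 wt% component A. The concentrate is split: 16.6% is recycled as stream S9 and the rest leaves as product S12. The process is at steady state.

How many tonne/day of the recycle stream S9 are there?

194.4 tonne/day

Overall component A balance (none leaves overhead): component A in fresh feed = component A in product, i.e. 2110×0.311 = (1−0.166)·S5·0.672.
S5 = 656.21/(0.672×0.834) = 1170.9 tonne/day.
Recycle S9 = 0.166×1170.9 = 194.36 tonne/day.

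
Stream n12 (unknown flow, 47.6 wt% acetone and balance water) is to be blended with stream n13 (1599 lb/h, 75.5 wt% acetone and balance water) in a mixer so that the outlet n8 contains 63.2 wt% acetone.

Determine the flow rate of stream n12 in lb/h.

1261 lb/h

Let n12 be the unknown flow. Total out = 1599 + n12.
acetone balance: 1207.2 + 0.476·n12 = 0.632·(1599 + n12)
(0.476 − 0.632)·n12 = 0.632×1599 − 1207.2 = -196.68
n12 = -196.68 / -0.156 = 1260.8 lb/h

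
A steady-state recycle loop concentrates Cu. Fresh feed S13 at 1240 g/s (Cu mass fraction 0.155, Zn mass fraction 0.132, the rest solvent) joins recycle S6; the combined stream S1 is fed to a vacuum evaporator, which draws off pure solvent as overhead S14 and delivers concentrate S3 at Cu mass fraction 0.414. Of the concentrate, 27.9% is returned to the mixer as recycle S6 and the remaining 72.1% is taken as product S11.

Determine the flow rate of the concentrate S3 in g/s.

643.9 g/s

Overall Cu balance (none leaves overhead): Cu in fresh feed = Cu in product, i.e. 1240×0.155 = (1−0.279)·S3·0.414.
S3 = 192.2/(0.414×0.721) = 643.9 g/s.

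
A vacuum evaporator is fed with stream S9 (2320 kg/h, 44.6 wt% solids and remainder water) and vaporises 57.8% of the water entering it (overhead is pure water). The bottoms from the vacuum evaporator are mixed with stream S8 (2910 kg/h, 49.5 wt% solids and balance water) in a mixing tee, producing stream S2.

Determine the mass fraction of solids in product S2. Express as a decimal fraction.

0.552

Vapour removed = 0.578×0.554×2320 = 742.89 kg/h; concentrate = 1577.1 kg/h.
solids reaching the mixer = 1034.7 (from concentrate) + 2910×0.495 = 2475.2 kg/h.
Product flow = 1577.1 + 2910 = 4487.1 kg/h; solids fraction = 0.552.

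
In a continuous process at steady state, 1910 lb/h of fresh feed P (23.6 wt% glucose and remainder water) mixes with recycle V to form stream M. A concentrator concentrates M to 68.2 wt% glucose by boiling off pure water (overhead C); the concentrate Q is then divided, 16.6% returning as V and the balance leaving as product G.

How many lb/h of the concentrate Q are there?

Overall glucose balance (none leaves overhead): glucose in fresh feed = glucose in product, i.e. 1910×0.236 = (1−0.166)·Q·0.682.
Q = 450.76/(0.682×0.834) = 792.49 lb/h.

792.5 lb/h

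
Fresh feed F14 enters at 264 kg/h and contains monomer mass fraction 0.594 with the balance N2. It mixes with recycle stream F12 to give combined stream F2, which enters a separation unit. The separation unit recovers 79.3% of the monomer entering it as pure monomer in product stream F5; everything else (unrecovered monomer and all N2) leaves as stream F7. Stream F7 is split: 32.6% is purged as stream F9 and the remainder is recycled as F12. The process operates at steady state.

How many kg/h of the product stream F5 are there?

monomer in F2: m_A = 264×0.594 + (1−0.326)·(1−0.793)·m_A, so m_A = 156.82/0.8605 = 182.24 kg/h.
Product F5 = 0.793×182.24 = 144.52 kg/h.

144.5 kg/h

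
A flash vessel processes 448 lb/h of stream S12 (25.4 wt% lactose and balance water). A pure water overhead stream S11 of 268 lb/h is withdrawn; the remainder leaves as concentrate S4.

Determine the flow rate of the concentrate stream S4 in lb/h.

Concentrate = 448 − 268 = 180 lb/h.

180 lb/h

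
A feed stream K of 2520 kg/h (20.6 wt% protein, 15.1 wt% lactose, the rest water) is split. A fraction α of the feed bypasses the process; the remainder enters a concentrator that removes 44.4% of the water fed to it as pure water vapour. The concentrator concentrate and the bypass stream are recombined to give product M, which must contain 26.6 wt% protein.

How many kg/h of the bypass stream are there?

529 kg/h

All 2520×0.206 = 519.12 kg/h of protein reaches M, so M = 519.12/0.266 = 1951.6 kg/h and vapour = 568.42 kg/h.
The evaporator receives (1−α)·2520 of feed at 0.643 water and removes 0.444 of that water:
0.444×0.643×(1−α)×2520 = 568.42
(1−α) = 568.42/719.44 = 0.7901;  α = 0.2099.
Bypass flow = 0.2099×2520 = 528.98 kg/h.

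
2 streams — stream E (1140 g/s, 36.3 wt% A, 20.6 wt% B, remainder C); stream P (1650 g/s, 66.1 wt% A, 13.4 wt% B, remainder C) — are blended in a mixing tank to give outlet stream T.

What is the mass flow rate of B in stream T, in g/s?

B out = B in = 1140×0.206 + 1650×0.134 = 455.94 g/s.

455.9 g/s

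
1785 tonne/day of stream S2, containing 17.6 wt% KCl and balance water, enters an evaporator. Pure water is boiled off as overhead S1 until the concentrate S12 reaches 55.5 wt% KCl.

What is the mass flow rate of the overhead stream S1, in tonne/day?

KCl is conserved: 1785×0.176 = 314.16 tonne/day all reports to the concentrate.
Concentrate = 314.16/(target fraction) = 566.05 tonne/day.
Overhead = 1785 − 566.05 = 1218.9 tonne/day.

1219 tonne/day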